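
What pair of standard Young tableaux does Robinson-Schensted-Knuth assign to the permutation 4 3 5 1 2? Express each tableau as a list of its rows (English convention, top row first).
P = [[1, 2], [3, 5], [4]], Q = [[1, 3], [2, 5], [4]]

Insert each entry of the permutation into P by Schensted row insertion, recording in Q the position of each new cell.

After inserting 4: P = [[4]].
After inserting 3: P = [[3], [4]].
After inserting 5: P = [[3, 5], [4]].
After inserting 1: P = [[1, 5], [3], [4]].
After inserting 2: P = [[1, 2], [3, 5], [4]].

So P = [[1, 2], [3, 5], [4]], Q = [[1, 3], [2, 5], [4]].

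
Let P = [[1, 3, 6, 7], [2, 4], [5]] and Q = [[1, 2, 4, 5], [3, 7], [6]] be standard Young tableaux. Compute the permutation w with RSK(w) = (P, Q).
Reverse the RSK construction: for i from n down to 1, find the cell of Q containing i, remove the entry at that cell from P, and reverse-bump it up through P; the value ejected from row 1 is w(i).

Step i=7: Q has 7 at row 2, column 2; remove 4 from row 2 of P and reverse-bump: 4 enters row 1 and ejects 3. So w(7) = 3. P is now [[1, 4, 6, 7], [2], [5]].
Step i=6: Q has 6 at row 3, column 1; remove 5 from row 3 of P and reverse-bump: 5 enters row 2 and ejects 2; 2 enters row 1 and ejects 1. So w(6) = 1. P is now [[2, 4, 6, 7], [5]].
Step i=5: Q has 5 at row 1, column 4; remove that cell from P, ejecting 7. So w(5) = 7. P is now [[2, 4, 6], [5]].
Step i=4: Q has 4 at row 1, column 3; remove that cell from P, ejecting 6. So w(4) = 6. P is now [[2, 4], [5]].
Step i=3: Q has 3 at row 2, column 1; remove 5 from row 2 of P and reverse-bump: 5 enters row 1 and ejects 4. So w(3) = 4. P is now [[2, 5]].
Step i=2: Q has 2 at row 1, column 2; remove that cell from P, ejecting 5. So w(2) = 5. P is now [[2]].
Step i=1: Q has 1 at row 1, column 1; remove that cell from P, ejecting 2. So w(1) = 2. P is now [].

So w = 2 5 4 6 7 1 3.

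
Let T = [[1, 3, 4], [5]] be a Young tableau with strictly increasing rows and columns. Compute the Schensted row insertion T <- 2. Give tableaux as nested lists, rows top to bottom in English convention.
In row 1, 2 replaces 3 (the leftmost entry greater than 2); 3 is bumped to row 2. In row 2, 3 replaces 5 (the leftmost entry greater than 3); 5 is bumped to row 3. 5 starts a new row 3. The new tableau is [[1, 2, 4], [3], [5]].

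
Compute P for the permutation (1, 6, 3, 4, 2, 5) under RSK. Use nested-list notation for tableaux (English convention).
Insert 1: appended to row 1. P = [[1]].
Insert 6: appended to row 1. P = [[1, 6]].
Insert 3: 3 bumps 6 from row 1; 6 starts row 2. P = [[1, 3], [6]].
Insert 4: appended to row 1. P = [[1, 3, 4], [6]].
Insert 2: 2 bumps 3 from row 1; 3 bumps 6 from row 2; 6 starts row 3. P = [[1, 2, 4], [3], [6]].
Insert 5: appended to row 1. P = [[1, 2, 4, 5], [3], [6]].

So P = [[1, 2, 4, 5], [3], [6]].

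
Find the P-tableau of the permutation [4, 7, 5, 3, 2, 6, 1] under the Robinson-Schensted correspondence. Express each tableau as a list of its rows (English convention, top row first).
P = [[1, 5, 6], [2], [3], [4], [7]]

Insert 4: appended to row 1. P = [[4]].
Insert 7: appended to row 1. P = [[4, 7]].
Insert 5: 5 bumps 7 from row 1; 7 starts row 2. P = [[4, 5], [7]].
Insert 3: 3 bumps 4 from row 1; 4 bumps 7 from row 2; 7 starts row 3. P = [[3, 5], [4], [7]].
Insert 2: 2 bumps 3 from row 1; 3 bumps 4 from row 2; 4 bumps 7 from row 3; 7 starts row 4. P = [[2, 5], [3], [4], [7]].
Insert 6: appended to row 1. P = [[2, 5, 6], [3], [4], [7]].
Insert 1: 1 bumps 2 from row 1; 2 bumps 3 from row 2; 3 bumps 4 from row 3; 4 bumps 7 from row 4; 7 starts row 5. P = [[1, 5, 6], [2], [3], [4], [7]].

So P = [[1, 5, 6], [2], [3], [4], [7]].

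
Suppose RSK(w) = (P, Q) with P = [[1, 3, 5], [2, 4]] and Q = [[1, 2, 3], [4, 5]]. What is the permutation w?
Reverse the RSK construction: for i from n down to 1, find the cell of Q containing i, remove the entry at that cell from P, and reverse-bump it up through P; the value ejected from row 1 is w(i).

Step i=5: Q has 5 at row 2, column 2; remove 4 from row 2 of P and reverse-bump: 4 enters row 1 and ejects 3. So w(5) = 3. P is now [[1, 4, 5], [2]].
Step i=4: Q has 4 at row 2, column 1; remove 2 from row 2 of P and reverse-bump: 2 enters row 1 and ejects 1. So w(4) = 1. P is now [[2, 4, 5]].
Step i=3: Q has 3 at row 1, column 3; remove that cell from P, ejecting 5. So w(3) = 5. P is now [[2, 4]].
Step i=2: Q has 2 at row 1, column 2; remove that cell from P, ejecting 4. So w(2) = 4. P is now [[2]].
Step i=1: Q has 1 at row 1, column 1; remove that cell from P, ejecting 2. So w(1) = 2. P is now [].

So w = 2 4 5 1 3.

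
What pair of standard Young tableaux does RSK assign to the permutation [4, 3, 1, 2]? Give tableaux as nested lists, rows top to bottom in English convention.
Insert each entry of the permutation into P by Schensted row insertion, recording in Q the position of each new cell.

Insert 4: appended to row 1. P = [[4]].
Insert 3: 3 bumps 4 from row 1; 4 starts row 2. P = [[3], [4]].
Insert 1: 1 bumps 3 from row 1; 3 bumps 4 from row 2; 4 starts row 3. P = [[1], [3], [4]].
Insert 2: appended to row 1. P = [[1, 2], [3], [4]].

So P = [[1, 2], [3], [4]], Q = [[1, 4], [2], [3]].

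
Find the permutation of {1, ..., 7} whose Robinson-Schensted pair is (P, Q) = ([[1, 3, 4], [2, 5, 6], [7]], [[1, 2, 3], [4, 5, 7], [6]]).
2 5 7 1 6 3 4

Reverse the RSK construction: for i from n down to 1, find the cell of Q containing i, remove the entry at that cell from P, and reverse-bump it up through P; the value ejected from row 1 is w(i).

Step i=7: Q has 7 at row 2, column 3; remove 6 from row 2 of P and reverse-bump: 6 enters row 1 and ejects 4. So w(7) = 4. P is now [[1, 3, 6], [2, 5], [7]].
Step i=6: Q has 6 at row 3, column 1; remove 7 from row 3 of P and reverse-bump: 7 enters row 2 and ejects 5; 5 enters row 1 and ejects 3. So w(6) = 3. P is now [[1, 5, 6], [2, 7]].
Step i=5: Q has 5 at row 2, column 2; remove 7 from row 2 of P and reverse-bump: 7 enters row 1 and ejects 6. So w(5) = 6. P is now [[1, 5, 7], [2]].
Step i=4: Q has 4 at row 2, column 1; remove 2 from row 2 of P and reverse-bump: 2 enters row 1 and ejects 1. So w(4) = 1. P is now [[2, 5, 7]].
Step i=3: Q has 3 at row 1, column 3; remove that cell from P, ejecting 7. So w(3) = 7. P is now [[2, 5]].
Step i=2: Q has 2 at row 1, column 2; remove that cell from P, ejecting 5. So w(2) = 5. P is now [[2]].
Step i=1: Q has 1 at row 1, column 1; remove that cell from P, ejecting 2. So w(1) = 2. P is now [].

So w = 2 5 7 1 6 3 4.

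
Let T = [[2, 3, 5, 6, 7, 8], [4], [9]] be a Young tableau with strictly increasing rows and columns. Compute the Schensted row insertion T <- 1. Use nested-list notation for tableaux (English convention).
In row 1, 1 replaces 2 (the leftmost entry greater than 1); 2 is bumped to row 2. In row 2, 2 replaces 4 (the leftmost entry greater than 2); 4 is bumped to row 3. In row 3, 4 replaces 9 (the leftmost entry greater than 4); 9 is bumped to row 4. 9 starts a new row 4. The new tableau is [[1, 3, 5, 6, 7, 8], [2], [4], [9]].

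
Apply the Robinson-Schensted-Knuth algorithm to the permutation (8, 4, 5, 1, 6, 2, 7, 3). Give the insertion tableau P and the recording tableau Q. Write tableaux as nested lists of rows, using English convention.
P = [[1, 2, 3, 7], [4, 5, 6], [8]], Q = [[1, 3, 5, 7], [2, 6, 8], [4]]

Insert each entry of the permutation into P by Schensted row insertion, recording in Q the position of each new cell.

Insert 8: appended to row 1. P = [[8]], Q = [[1]].
Insert 4: 4 bumps 8 from row 1; 8 starts row 2. P = [[4], [8]], Q = [[1], [2]].
Insert 5: appended to row 1. P = [[4, 5], [8]], Q = [[1, 3], [2]].
Insert 1: 1 bumps 4 from row 1; 4 bumps 8 from row 2; 8 starts row 3. P = [[1, 5], [4], [8]], Q = [[1, 3], [2], [4]].
Insert 6: appended to row 1. P = [[1, 5, 6], [4], [8]], Q = [[1, 3, 5], [2], [4]].
Insert 2: 2 bumps 5 from row 1; 5 appends to row 2. P = [[1, 2, 6], [4, 5], [8]], Q = [[1, 3, 5], [2, 6], [4]].
Insert 7: appended to row 1. P = [[1, 2, 6, 7], [4, 5], [8]], Q = [[1, 3, 5, 7], [2, 6], [4]].
Insert 3: 3 bumps 6 from row 1; 6 appends to row 2. P = [[1, 2, 3, 7], [4, 5, 6], [8]], Q = [[1, 3, 5, 7], [2, 6, 8], [4]].

So P = [[1, 2, 3, 7], [4, 5, 6], [8]], Q = [[1, 3, 5, 7], [2, 6, 8], [4]].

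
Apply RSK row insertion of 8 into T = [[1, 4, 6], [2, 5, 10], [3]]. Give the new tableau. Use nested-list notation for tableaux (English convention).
[[1, 4, 6, 8], [2, 5, 10], [3]]

8 is larger than every entry of row 1, so it is appended to row 1. The new tableau is [[1, 4, 6, 8], [2, 5, 10], [3]].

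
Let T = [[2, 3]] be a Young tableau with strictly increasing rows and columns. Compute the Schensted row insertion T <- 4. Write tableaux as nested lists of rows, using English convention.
4 is larger than every entry of row 1, so it is appended to row 1. The new tableau is [[2, 3, 4]].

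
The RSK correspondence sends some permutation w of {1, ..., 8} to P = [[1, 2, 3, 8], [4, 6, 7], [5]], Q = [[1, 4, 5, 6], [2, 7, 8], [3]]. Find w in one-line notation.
5 4 1 6 7 8 2 3

Reverse the RSK construction: for i from n down to 1, find the cell of Q containing i, remove the entry at that cell from P, and reverse-bump it up through P; the value ejected from row 1 is w(i).

Step i=8: Q has 8 at row 2, column 3; remove 7 from row 2 of P and reverse-bump: 7 enters row 1 and ejects 3. So w(8) = 3. P is now [[1, 2, 7, 8], [4, 6], [5]].
Step i=7: Q has 7 at row 2, column 2; remove 6 from row 2 of P and reverse-bump: 6 enters row 1 and ejects 2. So w(7) = 2. P is now [[1, 6, 7, 8], [4], [5]].
Step i=6: Q has 6 at row 1, column 4; remove that cell from P, ejecting 8. So w(6) = 8. P is now [[1, 6, 7], [4], [5]].
Step i=5: Q has 5 at row 1, column 3; remove that cell from P, ejecting 7. So w(5) = 7. P is now [[1, 6], [4], [5]].
Step i=4: Q has 4 at row 1, column 2; remove that cell from P, ejecting 6. So w(4) = 6. P is now [[1], [4], [5]].
Step i=3: Q has 3 at row 3, column 1; remove 5 from row 3 of P and reverse-bump: 5 enters row 2 and ejects 4; 4 enters row 1 and ejects 1. So w(3) = 1. P is now [[4], [5]].
Step i=2: Q has 2 at row 2, column 1; remove 5 from row 2 of P and reverse-bump: 5 enters row 1 and ejects 4. So w(2) = 4. P is now [[5]].
Step i=1: Q has 1 at row 1, column 1; remove that cell from P, ejecting 5. So w(1) = 5. P is now [].

So w = 5 4 1 6 7 8 2 3.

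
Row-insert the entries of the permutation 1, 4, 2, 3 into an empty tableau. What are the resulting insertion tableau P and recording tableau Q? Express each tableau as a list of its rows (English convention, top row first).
Insert each entry of the permutation into P by Schensted row insertion, recording in Q the position of each new cell.

Insert 1: appended to row 1. P = [[1]], Q = [[1]].
Insert 4: appended to row 1. P = [[1, 4]], Q = [[1, 2]].
Insert 2: 2 bumps 4 from row 1; 4 starts row 2. P = [[1, 2], [4]], Q = [[1, 2], [3]].
Insert 3: appended to row 1. P = [[1, 2, 3], [4]], Q = [[1, 2, 4], [3]].

So P = [[1, 2, 3], [4]], Q = [[1, 2, 4], [3]].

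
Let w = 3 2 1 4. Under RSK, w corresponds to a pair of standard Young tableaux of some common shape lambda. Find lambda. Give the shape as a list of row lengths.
[2, 1, 1]

Row-insert each entry into an empty tableau.

After inserting 3: P = [[3]].
After inserting 2: P = [[2], [3]].
After inserting 1: P = [[1], [2], [3]].
After inserting 4: P = [[1, 4], [2], [3]].

The final insertion tableau P = [[1, 4], [2], [3]] has shape [2, 1, 1].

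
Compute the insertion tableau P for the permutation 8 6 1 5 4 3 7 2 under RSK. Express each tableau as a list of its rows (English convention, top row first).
After inserting 8: P = [[8]].
After inserting 6: P = [[6], [8]].
After inserting 1: P = [[1], [6], [8]].
After inserting 5: P = [[1, 5], [6], [8]].
After inserting 4: P = [[1, 4], [5], [6], [8]].
After inserting 3: P = [[1, 3], [4], [5], [6], [8]].
After inserting 7: P = [[1, 3, 7], [4], [5], [6], [8]].
After inserting 2: P = [[1, 2, 7], [3], [4], [5], [6], [8]].

So P = [[1, 2, 7], [3], [4], [5], [6], [8]].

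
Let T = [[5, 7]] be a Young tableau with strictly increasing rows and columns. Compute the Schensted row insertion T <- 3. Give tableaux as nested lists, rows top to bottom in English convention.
[[3, 7], [5]]

In row 1, 3 replaces 5 (the leftmost entry greater than 3); 5 is bumped to row 2. 5 starts a new row 2. The new tableau is [[3, 7], [5]].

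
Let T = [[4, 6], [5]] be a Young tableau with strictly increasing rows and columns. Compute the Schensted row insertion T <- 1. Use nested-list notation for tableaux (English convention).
In row 1, 1 replaces 4 (the leftmost entry greater than 1); 4 is bumped to row 2. In row 2, 4 replaces 5 (the leftmost entry greater than 4); 5 is bumped to row 3. 5 starts a new row 3. The new tableau is [[1, 6], [4], [5]].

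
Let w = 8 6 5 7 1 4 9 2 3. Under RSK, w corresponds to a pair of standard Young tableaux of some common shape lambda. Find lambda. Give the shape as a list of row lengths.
Row-insert each entry into an empty tableau.

After inserting 8: P = [[8]].
After inserting 6: P = [[6], [8]].
After inserting 5: P = [[5], [6], [8]].
After inserting 7: P = [[5, 7], [6], [8]].
After inserting 1: P = [[1, 7], [5], [6], [8]].
After inserting 4: P = [[1, 4], [5, 7], [6], [8]].
After inserting 9: P = [[1, 4, 9], [5, 7], [6], [8]].
After inserting 2: P = [[1, 2, 9], [4, 7], [5], [6], [8]].
After inserting 3: P = [[1, 2, 3], [4, 7, 9], [5], [6], [8]].

The final insertion tableau P = [[1, 2, 3], [4, 7, 9], [5], [6], [8]] has shape [3, 3, 1, 1, 1].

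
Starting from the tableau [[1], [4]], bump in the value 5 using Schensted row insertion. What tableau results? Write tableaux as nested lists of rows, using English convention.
[[1, 5], [4]]

5 is larger than every entry of row 1, so it is appended to row 1. The new tableau is [[1, 5], [4]].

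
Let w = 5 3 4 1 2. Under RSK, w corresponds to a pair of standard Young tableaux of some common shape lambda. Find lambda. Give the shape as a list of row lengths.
Row-insert each entry into an empty tableau.

After inserting 5: P = [[5]].
After inserting 3: P = [[3], [5]].
After inserting 4: P = [[3, 4], [5]].
After inserting 1: P = [[1, 4], [3], [5]].
After inserting 2: P = [[1, 2], [3, 4], [5]].

The final insertion tableau P = [[1, 2], [3, 4], [5]] has shape [2, 2, 1].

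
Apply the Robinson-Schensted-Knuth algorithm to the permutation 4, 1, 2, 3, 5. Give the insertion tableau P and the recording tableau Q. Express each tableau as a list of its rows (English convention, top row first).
Insert each entry of the permutation into P by Schensted row insertion, recording in Q the position of each new cell.

Insert 4: appended to row 1. P = [[4]].
Insert 1: 1 bumps 4 from row 1; 4 starts row 2. P = [[1], [4]].
Insert 2: appended to row 1. P = [[1, 2], [4]].
Insert 3: appended to row 1. P = [[1, 2, 3], [4]].
Insert 5: appended to row 1. P = [[1, 2, 3, 5], [4]].

So P = [[1, 2, 3, 5], [4]], Q = [[1, 3, 4, 5], [2]].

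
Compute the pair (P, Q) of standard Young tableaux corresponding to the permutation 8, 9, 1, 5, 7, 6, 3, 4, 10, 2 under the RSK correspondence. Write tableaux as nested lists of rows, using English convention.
P = [[1, 2, 4, 10], [3, 6], [5, 9], [7], [8]], Q = [[1, 2, 5, 9], [3, 4], [6, 8], [7], [10]]

Insert each entry of the permutation into P by Schensted row insertion, recording in Q the position of each new cell.

After inserting 8: P = [[8]].
After inserting 9: P = [[8, 9]].
After inserting 1: P = [[1, 9], [8]].
After inserting 5: P = [[1, 5], [8, 9]].
After inserting 7: P = [[1, 5, 7], [8, 9]].
After inserting 6: P = [[1, 5, 6], [7, 9], [8]].
After inserting 3: P = [[1, 3, 6], [5, 9], [7], [8]].
After inserting 4: P = [[1, 3, 4], [5, 6], [7, 9], [8]].
After inserting 10: P = [[1, 3, 4, 10], [5, 6], [7, 9], [8]].
After inserting 2: P = [[1, 2, 4, 10], [3, 6], [5, 9], [7], [8]].

So P = [[1, 2, 4, 10], [3, 6], [5, 9], [7], [8]], Q = [[1, 2, 5, 9], [3, 4], [6, 8], [7], [10]].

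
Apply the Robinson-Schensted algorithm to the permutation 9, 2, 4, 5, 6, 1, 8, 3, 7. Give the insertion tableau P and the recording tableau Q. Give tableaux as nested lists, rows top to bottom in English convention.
Insert each entry of the permutation into P by Schensted row insertion, recording in Q the position of each new cell.

Insert 9: appended to row 1. P = [[9]], Q = [[1]].
Insert 2: 2 bumps 9 from row 1; 9 starts row 2. P = [[2], [9]], Q = [[1], [2]].
Insert 4: appended to row 1. P = [[2, 4], [9]], Q = [[1, 3], [2]].
Insert 5: appended to row 1. P = [[2, 4, 5], [9]], Q = [[1, 3, 4], [2]].
Insert 6: appended to row 1. P = [[2, 4, 5, 6], [9]], Q = [[1, 3, 4, 5], [2]].
Insert 1: 1 bumps 2 from row 1; 2 bumps 9 from row 2; 9 starts row 3. P = [[1, 4, 5, 6], [2], [9]], Q = [[1, 3, 4, 5], [2], [6]].
Insert 8: appended to row 1. P = [[1, 4, 5, 6, 8], [2], [9]], Q = [[1, 3, 4, 5, 7], [2], [6]].
Insert 3: 3 bumps 4 from row 1; 4 appends to row 2. P = [[1, 3, 5, 6, 8], [2, 4], [9]], Q = [[1, 3, 4, 5, 7], [2, 8], [6]].
Insert 7: 7 bumps 8 from row 1; 8 appends to row 2. P = [[1, 3, 5, 6, 7], [2, 4, 8], [9]], Q = [[1, 3, 4, 5, 7], [2, 8, 9], [6]].

So P = [[1, 3, 5, 6, 7], [2, 4, 8], [9]], Q = [[1, 3, 4, 5, 7], [2, 8, 9], [6]].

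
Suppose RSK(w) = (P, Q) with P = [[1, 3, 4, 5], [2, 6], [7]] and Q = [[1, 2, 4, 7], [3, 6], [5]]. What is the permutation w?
Reverse the RSK construction: for i from n down to 1, find the cell of Q containing i, remove the entry at that cell from P, and reverse-bump it up through P; the value ejected from row 1 is w(i).

Step i=7: Q has 7 at row 1, column 4; remove that cell from P, ejecting 5. So w(7) = 5. P is now [[1, 3, 4], [2, 6], [7]].
Step i=6: Q has 6 at row 2, column 2; remove 6 from row 2 of P and reverse-bump: 6 enters row 1 and ejects 4. So w(6) = 4. P is now [[1, 3, 6], [2], [7]].
Step i=5: Q has 5 at row 3, column 1; remove 7 from row 3 of P and reverse-bump: 7 enters row 2 and ejects 2; 2 enters row 1 and ejects 1. So w(5) = 1. P is now [[2, 3, 6], [7]].
Step i=4: Q has 4 at row 1, column 3; remove that cell from P, ejecting 6. So w(4) = 6. P is now [[2, 3], [7]].
Step i=3: Q has 3 at row 2, column 1; remove 7 from row 2 of P and reverse-bump: 7 enters row 1 and ejects 3. So w(3) = 3. P is now [[2, 7]].
Step i=2: Q has 2 at row 1, column 2; remove that cell from P, ejecting 7. So w(2) = 7. P is now [[2]].
Step i=1: Q has 1 at row 1, column 1; remove that cell from P, ejecting 2. So w(1) = 2. P is now [].

So w = 2 7 3 6 1 4 5.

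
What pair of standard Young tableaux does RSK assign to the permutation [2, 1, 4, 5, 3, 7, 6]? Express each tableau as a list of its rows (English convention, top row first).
P = [[1, 3, 5, 6], [2, 4, 7]], Q = [[1, 3, 4, 6], [2, 5, 7]]

Insert each entry of the permutation into P by Schensted row insertion, recording in Q the position of each new cell.

Insert 2: appended to row 1. P = [[2]].
Insert 1: 1 bumps 2 from row 1; 2 starts row 2. P = [[1], [2]].
Insert 4: appended to row 1. P = [[1, 4], [2]].
Insert 5: appended to row 1. P = [[1, 4, 5], [2]].
Insert 3: 3 bumps 4 from row 1; 4 appends to row 2. P = [[1, 3, 5], [2, 4]].
Insert 7: appended to row 1. P = [[1, 3, 5, 7], [2, 4]].
Insert 6: 6 bumps 7 from row 1; 7 appends to row 2. P = [[1, 3, 5, 6], [2, 4, 7]].

So P = [[1, 3, 5, 6], [2, 4, 7]], Q = [[1, 3, 4, 6], [2, 5, 7]].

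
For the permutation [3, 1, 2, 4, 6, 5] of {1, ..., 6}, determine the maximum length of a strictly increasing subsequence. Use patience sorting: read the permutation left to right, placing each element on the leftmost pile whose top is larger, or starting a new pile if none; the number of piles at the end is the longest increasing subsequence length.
4

3: new pile. tops = [3]
1: onto pile 1 (replacing 3). tops = [1]
2: new pile. tops = [1, 2]
4: new pile. tops = [1, 2, 4]
6: new pile. tops = [1, 2, 4, 6]
5: onto pile 4 (replacing 6). tops = [1, 2, 4, 5]

4 piles, so the longest increasing subsequence has length 4.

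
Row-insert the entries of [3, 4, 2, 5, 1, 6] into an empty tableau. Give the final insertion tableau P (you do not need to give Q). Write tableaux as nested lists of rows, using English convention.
Insert 3: appended to row 1. P = [[3]].
Insert 4: appended to row 1. P = [[3, 4]].
Insert 2: 2 bumps 3 from row 1; 3 starts row 2. P = [[2, 4], [3]].
Insert 5: appended to row 1. P = [[2, 4, 5], [3]].
Insert 1: 1 bumps 2 from row 1; 2 bumps 3 from row 2; 3 starts row 3. P = [[1, 4, 5], [2], [3]].
Insert 6: appended to row 1. P = [[1, 4, 5, 6], [2], [3]].

So P = [[1, 4, 5, 6], [2], [3]].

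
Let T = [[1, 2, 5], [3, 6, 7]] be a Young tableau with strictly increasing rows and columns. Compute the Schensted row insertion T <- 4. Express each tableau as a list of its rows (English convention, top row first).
In row 1, 4 replaces 5 (the leftmost entry greater than 4); 5 is bumped to row 2. In row 2, 5 replaces 6 (the leftmost entry greater than 5); 6 is bumped to row 3. 6 starts a new row 3. The new tableau is [[1, 2, 4], [3, 5, 7], [6]].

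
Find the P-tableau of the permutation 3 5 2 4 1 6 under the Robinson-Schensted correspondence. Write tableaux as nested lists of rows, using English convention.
P = [[1, 4, 6], [2, 5], [3]]

Insert 3: appended to row 1. P = [[3]].
Insert 5: appended to row 1. P = [[3, 5]].
Insert 2: 2 bumps 3 from row 1; 3 starts row 2. P = [[2, 5], [3]].
Insert 4: 4 bumps 5 from row 1; 5 appends to row 2. P = [[2, 4], [3, 5]].
Insert 1: 1 bumps 2 from row 1; 2 bumps 3 from row 2; 3 starts row 3. P = [[1, 4], [2, 5], [3]].
Insert 6: appended to row 1. P = [[1, 4, 6], [2, 5], [3]].

So P = [[1, 4, 6], [2, 5], [3]].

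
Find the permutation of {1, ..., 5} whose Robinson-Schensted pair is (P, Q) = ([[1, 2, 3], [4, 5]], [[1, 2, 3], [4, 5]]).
1 4 5 2 3

Reverse RSK: for i = n, n-1, ..., 1, locate i in Q, remove the corresponding corner cell from P, and reverse-bump its entry up through P; the value ejected from row 1 is w(i).

So w = 1 4 5 2 3.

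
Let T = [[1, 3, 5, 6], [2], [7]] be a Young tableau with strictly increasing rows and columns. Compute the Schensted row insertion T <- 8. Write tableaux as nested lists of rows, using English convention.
8 is larger than every entry of row 1, so it is appended to row 1. The new tableau is [[1, 3, 5, 6, 8], [2], [7]].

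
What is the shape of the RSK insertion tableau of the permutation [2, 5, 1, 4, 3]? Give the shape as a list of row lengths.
Row-insert each entry into an empty tableau.

After inserting 2: P = [[2]].
After inserting 5: P = [[2, 5]].
After inserting 1: P = [[1, 5], [2]].
After inserting 4: P = [[1, 4], [2, 5]].
After inserting 3: P = [[1, 3], [2, 4], [5]].

The final insertion tableau P = [[1, 3], [2, 4], [5]] has shape [2, 2, 1].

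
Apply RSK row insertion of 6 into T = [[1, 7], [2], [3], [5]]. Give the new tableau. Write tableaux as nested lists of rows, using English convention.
[[1, 6], [2, 7], [3], [5]]

In row 1, 6 replaces 7 (the leftmost entry greater than 6); 7 is bumped to row 2. 7 is appended to row 2. The new tableau is [[1, 6], [2, 7], [3], [5]].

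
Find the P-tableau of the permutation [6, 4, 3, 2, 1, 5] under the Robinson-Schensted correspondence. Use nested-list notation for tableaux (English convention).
Insert 6: appended to row 1. P = [[6]].
Insert 4: 4 bumps 6 from row 1; 6 starts row 2. P = [[4], [6]].
Insert 3: 3 bumps 4 from row 1; 4 bumps 6 from row 2; 6 starts row 3. P = [[3], [4], [6]].
Insert 2: 2 bumps 3 from row 1; 3 bumps 4 from row 2; 4 bumps 6 from row 3; 6 starts row 4. P = [[2], [3], [4], [6]].
Insert 1: 1 bumps 2 from row 1; 2 bumps 3 from row 2; 3 bumps 4 from row 3; 4 bumps 6 from row 4; 6 starts row 5. P = [[1], [2], [3], [4], [6]].
Insert 5: appended to row 1. P = [[1, 5], [2], [3], [4], [6]].

So P = [[1, 5], [2], [3], [4], [6]].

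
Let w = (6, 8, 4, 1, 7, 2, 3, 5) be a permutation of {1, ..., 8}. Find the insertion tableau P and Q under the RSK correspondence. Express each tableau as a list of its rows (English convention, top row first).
Insert each entry of the permutation into P by Schensted row insertion, recording in Q the position of each new cell.

After inserting 6: P = [[6]].
After inserting 8: P = [[6, 8]].
After inserting 4: P = [[4, 8], [6]].
After inserting 1: P = [[1, 8], [4], [6]].
After inserting 7: P = [[1, 7], [4, 8], [6]].
After inserting 2: P = [[1, 2], [4, 7], [6, 8]].
After inserting 3: P = [[1, 2, 3], [4, 7], [6, 8]].
After inserting 5: P = [[1, 2, 3, 5], [4, 7], [6, 8]].

So P = [[1, 2, 3, 5], [4, 7], [6, 8]], Q = [[1, 2, 7, 8], [3, 5], [4, 6]].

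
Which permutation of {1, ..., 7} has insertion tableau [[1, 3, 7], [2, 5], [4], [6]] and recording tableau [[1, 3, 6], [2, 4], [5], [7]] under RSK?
4 2 6 5 3 7 1

Reverse the RSK construction: for i from n down to 1, find the cell of Q containing i, remove the entry at that cell from P, and reverse-bump it up through P; the value ejected from row 1 is w(i).

Step i=7: Q has 7 at row 4, column 1; remove 6 from row 4 of P and reverse-bump: 6 enters row 3 and ejects 4; 4 enters row 2 and ejects 2; 2 enters row 1 and ejects 1. So w(7) = 1. P is now [[2, 3, 7], [4, 5], [6]].
Step i=6: Q has 6 at row 1, column 3; remove that cell from P, ejecting 7. So w(6) = 7. P is now [[2, 3], [4, 5], [6]].
Step i=5: Q has 5 at row 3, column 1; remove 6 from row 3 of P and reverse-bump: 6 enters row 2 and ejects 5; 5 enters row 1 and ejects 3. So w(5) = 3. P is now [[2, 5], [4, 6]].
Step i=4: Q has 4 at row 2, column 2; remove 6 from row 2 of P and reverse-bump: 6 enters row 1 and ejects 5. So w(4) = 5. P is now [[2, 6], [4]].
Step i=3: Q has 3 at row 1, column 2; remove that cell from P, ejecting 6. So w(3) = 6. P is now [[2], [4]].
Step i=2: Q has 2 at row 2, column 1; remove 4 from row 2 of P and reverse-bump: 4 enters row 1 and ejects 2. So w(2) = 2. P is now [[4]].
Step i=1: Q has 1 at row 1, column 1; remove that cell from P, ejecting 4. So w(1) = 4. P is now [].

So w = 4 2 6 5 3 7 1.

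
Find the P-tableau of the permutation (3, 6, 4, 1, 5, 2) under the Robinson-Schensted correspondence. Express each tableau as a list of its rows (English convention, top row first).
P = [[1, 2, 5], [3, 4], [6]]

After inserting 3: P = [[3]].
After inserting 6: P = [[3, 6]].
After inserting 4: P = [[3, 4], [6]].
After inserting 1: P = [[1, 4], [3], [6]].
After inserting 5: P = [[1, 4, 5], [3], [6]].
After inserting 2: P = [[1, 2, 5], [3, 4], [6]].

So P = [[1, 2, 5], [3, 4], [6]].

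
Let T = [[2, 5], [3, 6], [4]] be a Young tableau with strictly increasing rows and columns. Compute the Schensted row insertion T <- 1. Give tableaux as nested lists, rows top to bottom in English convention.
[[1, 5], [2, 6], [3], [4]]

In row 1, 1 replaces 2 (the leftmost entry greater than 1); 2 is bumped to row 2. In row 2, 2 replaces 3 (the leftmost entry greater than 2); 3 is bumped to row 3. In row 3, 3 replaces 4 (the leftmost entry greater than 3); 4 is bumped to row 4. 4 starts a new row 4. The new tableau is [[1, 5], [2, 6], [3], [4]].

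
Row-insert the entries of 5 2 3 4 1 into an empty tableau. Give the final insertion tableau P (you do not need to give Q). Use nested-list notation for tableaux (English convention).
P = [[1, 3, 4], [2], [5]]

After inserting 5: P = [[5]].
After inserting 2: P = [[2], [5]].
After inserting 3: P = [[2, 3], [5]].
After inserting 4: P = [[2, 3, 4], [5]].
After inserting 1: P = [[1, 3, 4], [2], [5]].

So P = [[1, 3, 4], [2], [5]].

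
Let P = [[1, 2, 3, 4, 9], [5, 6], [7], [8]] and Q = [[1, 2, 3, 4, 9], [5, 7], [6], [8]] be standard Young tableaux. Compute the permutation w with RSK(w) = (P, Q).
1 2 5 8 7 3 6 4 9

Reverse the RSK construction: for i from n down to 1, find the cell of Q containing i, remove the entry at that cell from P, and reverse-bump it up through P; the value ejected from row 1 is w(i).

Step i=9: Q has 9 at row 1, column 5; remove that cell from P, ejecting 9. So w(9) = 9. P is now [[1, 2, 3, 4], [5, 6], [7], [8]].
Step i=8: Q has 8 at row 4, column 1; remove 8 from row 4 of P and reverse-bump: 8 enters row 3 and ejects 7; 7 enters row 2 and ejects 6; 6 enters row 1 and ejects 4. So w(8) = 4. P is now [[1, 2, 3, 6], [5, 7], [8]].
Step i=7: Q has 7 at row 2, column 2; remove 7 from row 2 of P and reverse-bump: 7 enters row 1 and ejects 6. So w(7) = 6. P is now [[1, 2, 3, 7], [5], [8]].
Step i=6: Q has 6 at row 3, column 1; remove 8 from row 3 of P and reverse-bump: 8 enters row 2 and ejects 5; 5 enters row 1 and ejects 3. So w(6) = 3. P is now [[1, 2, 5, 7], [8]].
Step i=5: Q has 5 at row 2, column 1; remove 8 from row 2 of P and reverse-bump: 8 enters row 1 and ejects 7. So w(5) = 7. P is now [[1, 2, 5, 8]].
Step i=4: Q has 4 at row 1, column 4; remove that cell from P, ejecting 8. So w(4) = 8. P is now [[1, 2, 5]].
Step i=3: Q has 3 at row 1, column 3; remove that cell from P, ejecting 5. So w(3) = 5. P is now [[1, 2]].
Step i=2: Q has 2 at row 1, column 2; remove that cell from P, ejecting 2. So w(2) = 2. P is now [[1]].
Step i=1: Q has 1 at row 1, column 1; remove that cell from P, ejecting 1. So w(1) = 1. P is now [].

So w = 1 2 5 8 7 3 6 4 9.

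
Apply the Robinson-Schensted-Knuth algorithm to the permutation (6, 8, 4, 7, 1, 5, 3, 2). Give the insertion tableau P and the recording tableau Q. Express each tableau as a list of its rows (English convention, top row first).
Insert each entry of the permutation into P by Schensted row insertion, recording in Q the position of each new cell.

Insert 6: appended to row 1. P = [[6]].
Insert 8: appended to row 1. P = [[6, 8]].
Insert 4: 4 bumps 6 from row 1; 6 starts row 2. P = [[4, 8], [6]].
Insert 7: 7 bumps 8 from row 1; 8 appends to row 2. P = [[4, 7], [6, 8]].
Insert 1: 1 bumps 4 from row 1; 4 bumps 6 from row 2; 6 starts row 3. P = [[1, 7], [4, 8], [6]].
Insert 5: 5 bumps 7 from row 1; 7 bumps 8 from row 2; 8 appends to row 3. P = [[1, 5], [4, 7], [6, 8]].
Insert 3: 3 bumps 5 from row 1; 5 bumps 7 from row 2; 7 bumps 8 from row 3; 8 starts row 4. P = [[1, 3], [4, 5], [6, 7], [8]].
Insert 2: 2 bumps 3 from row 1; 3 bumps 4 from row 2; 4 bumps 6 from row 3; 6 bumps 8 from row 4; 8 starts row 5. P = [[1, 2], [3, 5], [4, 7], [6], [8]].

So P = [[1, 2], [3, 5], [4, 7], [6], [8]], Q = [[1, 2], [3, 4], [5, 6], [7], [8]].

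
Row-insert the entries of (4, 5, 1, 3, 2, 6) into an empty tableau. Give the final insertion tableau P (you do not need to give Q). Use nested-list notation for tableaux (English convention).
P = [[1, 2, 6], [3, 5], [4]]

Insert 4: appended to row 1. P = [[4]].
Insert 5: appended to row 1. P = [[4, 5]].
Insert 1: 1 bumps 4 from row 1; 4 starts row 2. P = [[1, 5], [4]].
Insert 3: 3 bumps 5 from row 1; 5 appends to row 2. P = [[1, 3], [4, 5]].
Insert 2: 2 bumps 3 from row 1; 3 bumps 4 from row 2; 4 starts row 3. P = [[1, 2], [3, 5], [4]].
Insert 6: appended to row 1. P = [[1, 2, 6], [3, 5], [4]].

So P = [[1, 2, 6], [3, 5], [4]].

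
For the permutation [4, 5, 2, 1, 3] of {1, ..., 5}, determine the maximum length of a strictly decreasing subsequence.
3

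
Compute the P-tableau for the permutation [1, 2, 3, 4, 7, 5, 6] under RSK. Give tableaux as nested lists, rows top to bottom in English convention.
Insert 1: appended to row 1. P = [[1]].
Insert 2: appended to row 1. P = [[1, 2]].
Insert 3: appended to row 1. P = [[1, 2, 3]].
Insert 4: appended to row 1. P = [[1, 2, 3, 4]].
Insert 7: appended to row 1. P = [[1, 2, 3, 4, 7]].
Insert 5: 5 bumps 7 from row 1; 7 starts row 2. P = [[1, 2, 3, 4, 5], [7]].
Insert 6: appended to row 1. P = [[1, 2, 3, 4, 5, 6], [7]].

So P = [[1, 2, 3, 4, 5, 6], [7]].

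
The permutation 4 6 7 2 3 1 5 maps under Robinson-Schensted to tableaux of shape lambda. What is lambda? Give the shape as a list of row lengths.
Row-insert each entry into an empty tableau.

After inserting 4: P = [[4]].
After inserting 6: P = [[4, 6]].
After inserting 7: P = [[4, 6, 7]].
After inserting 2: P = [[2, 6, 7], [4]].
After inserting 3: P = [[2, 3, 7], [4, 6]].
After inserting 1: P = [[1, 3, 7], [2, 6], [4]].
After inserting 5: P = [[1, 3, 5], [2, 6, 7], [4]].

The final insertion tableau P = [[1, 3, 5], [2, 6, 7], [4]] has shape [3, 3, 1].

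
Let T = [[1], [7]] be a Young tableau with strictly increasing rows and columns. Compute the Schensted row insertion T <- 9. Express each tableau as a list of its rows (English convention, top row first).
[[1, 9], [7]]

9 is larger than every entry of row 1, so it is appended to row 1. The new tableau is [[1, 9], [7]].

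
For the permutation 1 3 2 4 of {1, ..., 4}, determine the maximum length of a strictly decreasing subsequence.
2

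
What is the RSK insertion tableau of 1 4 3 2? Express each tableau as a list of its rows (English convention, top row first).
P = [[1, 2], [3], [4]]

After inserting 1: P = [[1]].
After inserting 4: P = [[1, 4]].
After inserting 3: P = [[1, 3], [4]].
After inserting 2: P = [[1, 2], [3], [4]].

So P = [[1, 2], [3], [4]].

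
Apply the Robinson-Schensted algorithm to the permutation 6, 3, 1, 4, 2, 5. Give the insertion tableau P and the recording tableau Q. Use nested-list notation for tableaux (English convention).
P = [[1, 2, 5], [3, 4], [6]], Q = [[1, 4, 6], [2, 5], [3]]

Insert each entry of the permutation into P by Schensted row insertion, recording in Q the position of each new cell.

After inserting 6: P = [[6]].
After inserting 3: P = [[3], [6]].
After inserting 1: P = [[1], [3], [6]].
After inserting 4: P = [[1, 4], [3], [6]].
After inserting 2: P = [[1, 2], [3, 4], [6]].
After inserting 5: P = [[1, 2, 5], [3, 4], [6]].

So P = [[1, 2, 5], [3, 4], [6]], Q = [[1, 4, 6], [2, 5], [3]].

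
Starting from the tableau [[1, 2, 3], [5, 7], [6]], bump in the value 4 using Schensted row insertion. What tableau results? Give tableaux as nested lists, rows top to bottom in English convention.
[[1, 2, 3, 4], [5, 7], [6]]

4 is larger than every entry of row 1, so it is appended to row 1. The new tableau is [[1, 2, 3, 4], [5, 7], [6]].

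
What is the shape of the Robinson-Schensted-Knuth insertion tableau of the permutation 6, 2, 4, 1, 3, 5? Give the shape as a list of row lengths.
[3, 2, 1]

Row-insert each entry into an empty tableau.

After inserting 6: P = [[6]].
After inserting 2: P = [[2], [6]].
After inserting 4: P = [[2, 4], [6]].
After inserting 1: P = [[1, 4], [2], [6]].
After inserting 3: P = [[1, 3], [2, 4], [6]].
After inserting 5: P = [[1, 3, 5], [2, 4], [6]].

The final insertion tableau P = [[1, 3, 5], [2, 4], [6]] has shape [3, 2, 1].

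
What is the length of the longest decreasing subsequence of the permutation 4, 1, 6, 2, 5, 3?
3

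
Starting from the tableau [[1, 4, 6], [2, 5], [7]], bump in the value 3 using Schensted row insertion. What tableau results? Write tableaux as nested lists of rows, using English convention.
[[1, 3, 6], [2, 4], [5], [7]]

In row 1, 3 replaces 4 (the leftmost entry greater than 3); 4 is bumped to row 2. In row 2, 4 replaces 5 (the leftmost entry greater than 4); 5 is bumped to row 3. In row 3, 5 replaces 7 (the leftmost entry greater than 5); 7 is bumped to row 4. 7 starts a new row 4. The new tableau is [[1, 3, 6], [2, 4], [5], [7]].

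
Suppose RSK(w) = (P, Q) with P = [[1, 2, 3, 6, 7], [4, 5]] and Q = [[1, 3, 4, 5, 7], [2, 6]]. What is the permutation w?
4 1 2 5 6 3 7

Reverse the RSK construction: for i from n down to 1, find the cell of Q containing i, remove the entry at that cell from P, and reverse-bump it up through P; the value ejected from row 1 is w(i).

Step i=7: Q has 7 at row 1, column 5; remove that cell from P, ejecting 7. So w(7) = 7. P is now [[1, 2, 3, 6], [4, 5]].
Step i=6: Q has 6 at row 2, column 2; remove 5 from row 2 of P and reverse-bump: 5 enters row 1 and ejects 3. So w(6) = 3. P is now [[1, 2, 5, 6], [4]].
Step i=5: Q has 5 at row 1, column 4; remove that cell from P, ejecting 6. So w(5) = 6. P is now [[1, 2, 5], [4]].
Step i=4: Q has 4 at row 1, column 3; remove that cell from P, ejecting 5. So w(4) = 5. P is now [[1, 2], [4]].
Step i=3: Q has 3 at row 1, column 2; remove that cell from P, ejecting 2. So w(3) = 2. P is now [[1], [4]].
Step i=2: Q has 2 at row 2, column 1; remove 4 from row 2 of P and reverse-bump: 4 enters row 1 and ejects 1. So w(2) = 1. P is now [[4]].
Step i=1: Q has 1 at row 1, column 1; remove that cell from P, ejecting 4. So w(1) = 4. P is now [].

So w = 4 1 2 5 6 3 7.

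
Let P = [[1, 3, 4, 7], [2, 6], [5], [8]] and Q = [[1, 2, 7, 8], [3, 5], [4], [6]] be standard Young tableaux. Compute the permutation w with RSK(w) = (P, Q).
5 8 6 2 3 1 4 7

Reverse the RSK construction: for i from n down to 1, find the cell of Q containing i, remove the entry at that cell from P, and reverse-bump it up through P; the value ejected from row 1 is w(i).

Step i=8: Q has 8 at row 1, column 4; remove that cell from P, ejecting 7. So w(8) = 7. P is now [[1, 3, 4], [2, 6], [5], [8]].
Step i=7: Q has 7 at row 1, column 3; remove that cell from P, ejecting 4. So w(7) = 4. P is now [[1, 3], [2, 6], [5], [8]].
Step i=6: Q has 6 at row 4, column 1; remove 8 from row 4 of P and reverse-bump: 8 enters row 3 and ejects 5; 5 enters row 2 and ejects 2; 2 enters row 1 and ejects 1. So w(6) = 1. P is now [[2, 3], [5, 6], [8]].
Step i=5: Q has 5 at row 2, column 2; remove 6 from row 2 of P and reverse-bump: 6 enters row 1 and ejects 3. So w(5) = 3. P is now [[2, 6], [5], [8]].
Step i=4: Q has 4 at row 3, column 1; remove 8 from row 3 of P and reverse-bump: 8 enters row 2 and ejects 5; 5 enters row 1 and ejects 2. So w(4) = 2. P is now [[5, 6], [8]].
Step i=3: Q has 3 at row 2, column 1; remove 8 from row 2 of P and reverse-bump: 8 enters row 1 and ejects 6. So w(3) = 6. P is now [[5, 8]].
Step i=2: Q has 2 at row 1, column 2; remove that cell from P, ejecting 8. So w(2) = 8. P is now [[5]].
Step i=1: Q has 1 at row 1, column 1; remove that cell from P, ejecting 5. So w(1) = 5. P is now [].

So w = 5 8 6 2 3 1 4 7.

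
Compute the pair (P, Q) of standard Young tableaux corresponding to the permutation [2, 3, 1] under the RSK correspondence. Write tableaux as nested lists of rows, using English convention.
Insert each entry of the permutation into P by Schensted row insertion, recording in Q the position of each new cell.

Insert 2: appended to row 1. P = [[2]].
Insert 3: appended to row 1. P = [[2, 3]].
Insert 1: 1 bumps 2 from row 1; 2 starts row 2. P = [[1, 3], [2]].

So P = [[1, 3], [2]], Q = [[1, 2], [3]].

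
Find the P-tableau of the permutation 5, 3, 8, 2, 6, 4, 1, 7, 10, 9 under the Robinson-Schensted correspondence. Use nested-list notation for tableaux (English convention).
After inserting 5: P = [[5]].
After inserting 3: P = [[3], [5]].
After inserting 8: P = [[3, 8], [5]].
After inserting 2: P = [[2, 8], [3], [5]].
After inserting 6: P = [[2, 6], [3, 8], [5]].
After inserting 4: P = [[2, 4], [3, 6], [5, 8]].
After inserting 1: P = [[1, 4], [2, 6], [3, 8], [5]].
After inserting 7: P = [[1, 4, 7], [2, 6], [3, 8], [5]].
After inserting 10: P = [[1, 4, 7, 10], [2, 6], [3, 8], [5]].
After inserting 9: P = [[1, 4, 7, 9], [2, 6, 10], [3, 8], [5]].

So P = [[1, 4, 7, 9], [2, 6, 10], [3, 8], [5]].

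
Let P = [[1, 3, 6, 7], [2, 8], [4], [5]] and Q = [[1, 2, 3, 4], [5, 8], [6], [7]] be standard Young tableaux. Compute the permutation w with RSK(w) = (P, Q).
Reverse RSK: for i = n, n-1, ..., 1, locate i in Q, remove the corresponding corner cell from P, and reverse-bump its entry up through P; the value ejected from row 1 is w(i).

So w = 2 5 6 8 4 3 1 7.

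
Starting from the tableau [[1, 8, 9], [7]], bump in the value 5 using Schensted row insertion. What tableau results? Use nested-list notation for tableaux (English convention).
[[1, 5, 9], [7, 8]]

In row 1, 5 replaces 8 (the leftmost entry greater than 5); 8 is bumped to row 2. 8 is appended to row 2. The new tableau is [[1, 5, 9], [7, 8]].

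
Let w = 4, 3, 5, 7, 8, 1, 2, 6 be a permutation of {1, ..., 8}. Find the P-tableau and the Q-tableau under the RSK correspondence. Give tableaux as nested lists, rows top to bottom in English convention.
P = [[1, 2, 6, 8], [3, 5, 7], [4]], Q = [[1, 3, 4, 5], [2, 7, 8], [6]]

Insert each entry of the permutation into P by Schensted row insertion, recording in Q the position of each new cell.

Insert 4: appended to row 1. P = [[4]], Q = [[1]].
Insert 3: 3 bumps 4 from row 1; 4 starts row 2. P = [[3], [4]], Q = [[1], [2]].
Insert 5: appended to row 1. P = [[3, 5], [4]], Q = [[1, 3], [2]].
Insert 7: appended to row 1. P = [[3, 5, 7], [4]], Q = [[1, 3, 4], [2]].
Insert 8: appended to row 1. P = [[3, 5, 7, 8], [4]], Q = [[1, 3, 4, 5], [2]].
Insert 1: 1 bumps 3 from row 1; 3 bumps 4 from row 2; 4 starts row 3. P = [[1, 5, 7, 8], [3], [4]], Q = [[1, 3, 4, 5], [2], [6]].
Insert 2: 2 bumps 5 from row 1; 5 appends to row 2. P = [[1, 2, 7, 8], [3, 5], [4]], Q = [[1, 3, 4, 5], [2, 7], [6]].
Insert 6: 6 bumps 7 from row 1; 7 appends to row 2. P = [[1, 2, 6, 8], [3, 5, 7], [4]], Q = [[1, 3, 4, 5], [2, 7, 8], [6]].

So P = [[1, 2, 6, 8], [3, 5, 7], [4]], Q = [[1, 3, 4, 5], [2, 7, 8], [6]].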